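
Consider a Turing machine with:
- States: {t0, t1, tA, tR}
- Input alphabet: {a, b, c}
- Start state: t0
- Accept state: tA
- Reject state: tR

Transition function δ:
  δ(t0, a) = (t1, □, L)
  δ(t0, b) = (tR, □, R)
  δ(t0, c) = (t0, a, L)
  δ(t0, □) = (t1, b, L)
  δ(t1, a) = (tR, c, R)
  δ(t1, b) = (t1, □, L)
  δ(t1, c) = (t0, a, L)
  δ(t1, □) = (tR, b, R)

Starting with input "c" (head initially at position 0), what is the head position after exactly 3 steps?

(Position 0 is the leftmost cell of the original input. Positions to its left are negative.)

Execution trace (head position shown):
Step 0: [t0]c  (head at position 0)
Step 1: move left → [t0]□a  (head at position -1)
Step 2: move left → [t1]□ba  (head at position -2)
Step 3: move right → b[tR]ba  (head at position -1)

After 3 steps, the head is at position -1.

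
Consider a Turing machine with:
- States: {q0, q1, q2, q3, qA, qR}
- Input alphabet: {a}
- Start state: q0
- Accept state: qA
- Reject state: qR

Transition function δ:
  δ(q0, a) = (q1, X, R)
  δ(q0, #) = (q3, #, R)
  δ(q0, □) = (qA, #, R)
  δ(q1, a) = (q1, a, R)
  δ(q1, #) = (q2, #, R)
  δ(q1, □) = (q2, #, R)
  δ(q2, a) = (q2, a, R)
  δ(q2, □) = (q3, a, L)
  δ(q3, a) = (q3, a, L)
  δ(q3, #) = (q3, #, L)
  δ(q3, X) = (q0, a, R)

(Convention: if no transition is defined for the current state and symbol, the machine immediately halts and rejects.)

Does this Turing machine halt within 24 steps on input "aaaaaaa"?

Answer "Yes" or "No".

Execution trace:
Initial: [q0]aaaaaaa
Step 1: δ(q0, a) = (q1, X, R) → X[q1]aaaaaa
Step 2: δ(q1, a) = (q1, a, R) → Xa[q1]aaaaa
Step 3: δ(q1, a) = (q1, a, R) → Xaa[q1]aaaa
Step 4: δ(q1, a) = (q1, a, R) → Xaaa[q1]aaa
Step 5: δ(q1, a) = (q1, a, R) → Xaaaa[q1]aa
Step 6: δ(q1, a) = (q1, a, R) → Xaaaaa[q1]a
Step 7: δ(q1, a) = (q1, a, R) → Xaaaaaa[q1]□
Step 8: δ(q1, □) = (q2, #, R) → Xaaaaaa#[q2]□
Step 9: δ(q2, □) = (q3, a, L) → Xaaaaaa[q3]#a
Step 10: δ(q3, #) = (q3, #, L) → Xaaaaa[q3]a#a
Step 11: δ(q3, a) = (q3, a, L) → Xaaaa[q3]aa#a
Step 12: δ(q3, a) = (q3, a, L) → Xaaa[q3]aaa#a
Step 13: δ(q3, a) = (q3, a, L) → Xaa[q3]aaaa#a
Step 14: δ(q3, a) = (q3, a, L) → Xa[q3]aaaaa#a
Step 15: δ(q3, a) = (q3, a, L) → X[q3]aaaaaa#a
Step 16: δ(q3, a) = (q3, a, L) → [q3]Xaaaaaa#a
Step 17: δ(q3, X) = (q0, a, R) → a[q0]aaaaaa#a
Step 18: δ(q0, a) = (q1, X, R) → aX[q1]aaaaa#a
Step 19: δ(q1, a) = (q1, a, R) → aXa[q1]aaaa#a
Step 20: δ(q1, a) = (q1, a, R) → aXaa[q1]aaa#a
Step 21: δ(q1, a) = (q1, a, R) → aXaaa[q1]aa#a
Step 22: δ(q1, a) = (q1, a, R) → aXaaaa[q1]a#a
Step 23: δ(q1, a) = (q1, a, R) → aXaaaaa[q1]#a
Step 24: δ(q1, #) = (q2, #, R) → aXaaaaa#[q2]a

The machine has not reached a halting state after 24 steps.
The machine did not halt within the 24-step bound.

Answer: No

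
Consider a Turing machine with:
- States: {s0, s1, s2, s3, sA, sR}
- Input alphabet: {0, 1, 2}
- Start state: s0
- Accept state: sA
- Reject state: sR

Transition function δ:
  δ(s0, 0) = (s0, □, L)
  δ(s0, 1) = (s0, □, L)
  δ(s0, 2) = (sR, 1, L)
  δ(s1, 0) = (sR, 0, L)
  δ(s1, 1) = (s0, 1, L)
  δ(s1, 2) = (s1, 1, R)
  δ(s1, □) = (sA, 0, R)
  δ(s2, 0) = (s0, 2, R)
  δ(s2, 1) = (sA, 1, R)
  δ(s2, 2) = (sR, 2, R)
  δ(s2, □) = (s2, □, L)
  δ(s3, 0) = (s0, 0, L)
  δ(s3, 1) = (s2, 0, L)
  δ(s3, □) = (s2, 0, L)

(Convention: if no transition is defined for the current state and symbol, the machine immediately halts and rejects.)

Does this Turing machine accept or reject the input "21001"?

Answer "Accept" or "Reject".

Execution trace:
Initial: [s0]21001
Step 1: δ(s0, 2) = (sR, 1, L) → [sR]□11001

The machine reaches the reject state sR and halts.

Answer: Reject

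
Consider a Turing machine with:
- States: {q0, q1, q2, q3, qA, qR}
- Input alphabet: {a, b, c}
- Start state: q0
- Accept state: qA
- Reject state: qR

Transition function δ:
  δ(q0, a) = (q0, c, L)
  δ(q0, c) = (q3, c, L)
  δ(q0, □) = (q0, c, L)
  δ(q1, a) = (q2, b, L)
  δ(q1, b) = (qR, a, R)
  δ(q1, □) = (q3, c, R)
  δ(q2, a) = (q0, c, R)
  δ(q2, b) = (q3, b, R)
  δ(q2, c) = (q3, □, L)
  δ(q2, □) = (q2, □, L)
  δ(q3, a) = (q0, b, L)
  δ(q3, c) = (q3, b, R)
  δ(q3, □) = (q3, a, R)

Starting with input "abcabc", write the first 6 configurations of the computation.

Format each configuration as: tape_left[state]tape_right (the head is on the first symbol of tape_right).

Transitions applied:
Step 1: δ(q0, a) = (q0, c, L)
Step 2: δ(q0, □) = (q0, c, L)
Step 3: δ(q0, □) = (q0, c, L)
Step 4: δ(q0, □) = (q0, c, L)
Step 5: δ(q0, □) = (q0, c, L)

The first 6 configurations are:
[q0]abcabc ⊢ [q0]□cbcabc ⊢ [q0]□ccbcabc ⊢ [q0]□cccbcabc ⊢ [q0]□ccccbcabc ⊢ [q0]□cccccbcabc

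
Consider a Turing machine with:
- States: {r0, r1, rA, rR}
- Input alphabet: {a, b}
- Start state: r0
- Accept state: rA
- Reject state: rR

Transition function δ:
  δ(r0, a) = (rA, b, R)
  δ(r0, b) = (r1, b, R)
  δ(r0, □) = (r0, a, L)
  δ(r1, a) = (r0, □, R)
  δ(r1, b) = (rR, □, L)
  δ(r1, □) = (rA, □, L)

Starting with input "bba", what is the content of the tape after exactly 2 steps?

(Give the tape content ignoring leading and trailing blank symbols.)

Execution trace:
Initial: [r0]bba
Step 1: δ(r0, b) = (r1, b, R) → b[r1]ba
Step 2: δ(r1, b) = (rR, □, L) → [rR]b□a

The machine reaches the reject state rR and halts.

After 2 steps, the tape (ignoring leading/trailing blanks) is: b□a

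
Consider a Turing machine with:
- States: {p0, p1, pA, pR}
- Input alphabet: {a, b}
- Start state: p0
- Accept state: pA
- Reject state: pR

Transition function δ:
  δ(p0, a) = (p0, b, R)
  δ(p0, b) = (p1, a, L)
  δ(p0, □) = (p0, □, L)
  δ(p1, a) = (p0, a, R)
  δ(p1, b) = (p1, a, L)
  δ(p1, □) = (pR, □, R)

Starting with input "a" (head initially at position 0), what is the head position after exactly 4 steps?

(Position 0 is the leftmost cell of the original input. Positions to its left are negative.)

Execution trace (head position shown):
Step 0: [p0]a  (head at position 0)
Step 1: move right → b[p0]□  (head at position 1)
Step 2: move left → [p0]b□  (head at position 0)
Step 3: move left → [p1]□a□  (head at position -1)
Step 4: move right → □[pR]a□  (head at position 0)

After 4 steps, the head is at position 0.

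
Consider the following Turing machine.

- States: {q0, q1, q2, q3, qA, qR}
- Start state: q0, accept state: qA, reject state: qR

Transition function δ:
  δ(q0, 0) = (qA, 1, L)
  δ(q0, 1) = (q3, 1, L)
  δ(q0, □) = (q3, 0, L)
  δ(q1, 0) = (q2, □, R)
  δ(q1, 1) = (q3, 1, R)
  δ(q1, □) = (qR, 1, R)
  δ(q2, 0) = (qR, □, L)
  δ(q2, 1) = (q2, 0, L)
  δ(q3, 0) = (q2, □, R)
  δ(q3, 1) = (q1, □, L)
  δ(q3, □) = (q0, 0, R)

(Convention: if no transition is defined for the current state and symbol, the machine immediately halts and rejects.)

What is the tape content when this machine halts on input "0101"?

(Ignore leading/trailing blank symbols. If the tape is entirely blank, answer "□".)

Execution trace:
Initial: [q0]0101
Step 1: δ(q0, 0) = (qA, 1, L) → [qA]□1101

The machine reaches the accept state qA and halts.

Final tape (ignoring leading/trailing blanks): 1101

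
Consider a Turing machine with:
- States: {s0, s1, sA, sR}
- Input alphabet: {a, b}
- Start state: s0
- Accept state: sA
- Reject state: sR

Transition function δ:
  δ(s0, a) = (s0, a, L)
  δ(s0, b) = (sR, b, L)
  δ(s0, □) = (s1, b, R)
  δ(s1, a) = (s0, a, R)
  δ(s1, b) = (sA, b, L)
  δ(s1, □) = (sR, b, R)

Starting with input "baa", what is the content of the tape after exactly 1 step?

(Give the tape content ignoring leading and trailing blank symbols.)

Execution trace:
Initial: [s0]baa
Step 1: δ(s0, b) = (sR, b, L) → [sR]□baa

The machine reaches the reject state sR and halts.

After 1 step, the tape (ignoring leading/trailing blanks) is: baa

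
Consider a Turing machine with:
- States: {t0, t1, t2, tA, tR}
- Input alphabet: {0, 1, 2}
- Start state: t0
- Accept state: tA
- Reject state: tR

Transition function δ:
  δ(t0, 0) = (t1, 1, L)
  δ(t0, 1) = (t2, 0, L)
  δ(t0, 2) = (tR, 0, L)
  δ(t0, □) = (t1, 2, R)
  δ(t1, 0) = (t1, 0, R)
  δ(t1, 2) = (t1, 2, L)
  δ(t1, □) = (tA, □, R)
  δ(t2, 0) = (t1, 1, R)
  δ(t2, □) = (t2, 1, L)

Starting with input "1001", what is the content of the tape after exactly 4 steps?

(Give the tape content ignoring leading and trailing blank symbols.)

Execution trace:
Initial: [t0]1001
Step 1: δ(t0, 1) = (t2, 0, L) → [t2]□0001
Step 2: δ(t2, □) = (t2, 1, L) → [t2]□10001
Step 3: δ(t2, □) = (t2, 1, L) → [t2]□110001
Step 4: δ(t2, □) = (t2, 1, L) → [t2]□1110001

After 4 steps, the tape (ignoring leading/trailing blanks) is: 1110001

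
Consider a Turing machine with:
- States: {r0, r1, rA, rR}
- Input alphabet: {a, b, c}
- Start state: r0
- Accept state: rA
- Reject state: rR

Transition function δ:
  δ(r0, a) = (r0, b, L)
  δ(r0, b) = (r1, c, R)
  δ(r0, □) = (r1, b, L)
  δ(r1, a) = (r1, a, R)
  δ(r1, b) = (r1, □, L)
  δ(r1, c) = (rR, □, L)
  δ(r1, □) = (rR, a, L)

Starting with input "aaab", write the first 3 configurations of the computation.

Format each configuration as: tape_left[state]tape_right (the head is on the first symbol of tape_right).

Transitions applied:
Step 1: δ(r0, a) = (r0, b, L)
Step 2: δ(r0, □) = (r1, b, L)

The first 3 configurations are:
[r0]aaab ⊢ [r0]□baab ⊢ [r1]□bbaab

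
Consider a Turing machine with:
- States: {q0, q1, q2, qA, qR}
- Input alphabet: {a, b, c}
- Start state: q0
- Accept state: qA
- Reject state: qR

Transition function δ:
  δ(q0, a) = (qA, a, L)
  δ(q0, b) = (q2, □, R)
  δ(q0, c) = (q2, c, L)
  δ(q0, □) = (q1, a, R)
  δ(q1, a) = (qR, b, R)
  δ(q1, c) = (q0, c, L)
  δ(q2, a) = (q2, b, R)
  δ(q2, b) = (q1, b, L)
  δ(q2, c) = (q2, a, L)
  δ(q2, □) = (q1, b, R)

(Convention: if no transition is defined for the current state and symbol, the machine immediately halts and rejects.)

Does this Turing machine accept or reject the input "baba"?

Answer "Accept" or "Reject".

Execution trace:
Initial: [q0]baba
Step 1: δ(q0, b) = (q2, □, R) → □[q2]aba
Step 2: δ(q2, a) = (q2, b, R) → □b[q2]ba
Step 3: δ(q2, b) = (q1, b, L) → □[q1]bba

No transition is defined for δ(q1, b). By convention the machine halts and rejects.

Answer: Reject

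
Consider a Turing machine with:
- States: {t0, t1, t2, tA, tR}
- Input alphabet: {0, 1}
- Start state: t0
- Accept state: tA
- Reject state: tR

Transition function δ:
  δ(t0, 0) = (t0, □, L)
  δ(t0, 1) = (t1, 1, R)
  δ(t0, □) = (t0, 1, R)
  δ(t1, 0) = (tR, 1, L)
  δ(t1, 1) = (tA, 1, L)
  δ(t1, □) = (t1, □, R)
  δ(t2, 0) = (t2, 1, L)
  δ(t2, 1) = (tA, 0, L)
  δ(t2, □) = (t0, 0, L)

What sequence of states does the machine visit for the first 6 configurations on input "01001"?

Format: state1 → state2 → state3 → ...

Execution trace:
Initial: [t0]01001
Step 1: δ(t0, 0) = (t0, □, L) → [t0]□□1001
Step 2: δ(t0, □) = (t0, 1, R) → 1[t0]□1001
Step 3: δ(t0, □) = (t0, 1, R) → 11[t0]1001
Step 4: δ(t0, 1) = (t1, 1, R) → 111[t1]001
Step 5: δ(t1, 0) = (tR, 1, L) → 11[tR]1101

The machine reaches the reject state tR and halts.

State sequence: t0 → t0 → t0 → t0 → t1 → tR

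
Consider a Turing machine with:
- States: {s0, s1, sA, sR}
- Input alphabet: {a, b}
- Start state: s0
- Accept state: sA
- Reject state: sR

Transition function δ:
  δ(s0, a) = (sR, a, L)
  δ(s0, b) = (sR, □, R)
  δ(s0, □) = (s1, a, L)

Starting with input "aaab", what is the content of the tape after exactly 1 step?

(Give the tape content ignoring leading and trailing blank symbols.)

Execution trace:
Initial: [s0]aaab
Step 1: δ(s0, a) = (sR, a, L) → [sR]□aaab

The machine reaches the reject state sR and halts.

After 1 step, the tape (ignoring leading/trailing blanks) is: aaab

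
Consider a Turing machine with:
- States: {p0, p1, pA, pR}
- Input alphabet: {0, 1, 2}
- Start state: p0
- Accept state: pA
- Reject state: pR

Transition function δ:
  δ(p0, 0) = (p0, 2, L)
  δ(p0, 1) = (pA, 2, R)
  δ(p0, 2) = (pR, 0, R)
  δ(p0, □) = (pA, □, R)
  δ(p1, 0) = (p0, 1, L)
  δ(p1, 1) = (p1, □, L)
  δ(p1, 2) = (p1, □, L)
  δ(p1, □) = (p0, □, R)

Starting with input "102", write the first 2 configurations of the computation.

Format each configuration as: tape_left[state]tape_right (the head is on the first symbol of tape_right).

Transitions applied:
Step 1: δ(p0, 1) = (pA, 2, R)

The first 2 configurations are:
[p0]102 ⊢ 2[pA]02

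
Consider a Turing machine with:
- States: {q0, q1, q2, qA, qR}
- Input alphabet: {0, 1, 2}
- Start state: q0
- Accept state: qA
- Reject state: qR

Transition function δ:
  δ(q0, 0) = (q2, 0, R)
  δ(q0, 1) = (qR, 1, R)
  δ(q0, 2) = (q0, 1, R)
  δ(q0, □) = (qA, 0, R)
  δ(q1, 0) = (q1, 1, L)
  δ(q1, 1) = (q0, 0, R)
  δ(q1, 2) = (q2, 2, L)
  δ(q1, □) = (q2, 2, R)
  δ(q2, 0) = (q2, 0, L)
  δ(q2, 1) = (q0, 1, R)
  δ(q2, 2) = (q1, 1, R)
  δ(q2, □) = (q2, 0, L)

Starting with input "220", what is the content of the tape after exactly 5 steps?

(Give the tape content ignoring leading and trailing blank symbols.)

Execution trace:
Initial: [q0]220
Step 1: δ(q0, 2) = (q0, 1, R) → 1[q0]20
Step 2: δ(q0, 2) = (q0, 1, R) → 11[q0]0
Step 3: δ(q0, 0) = (q2, 0, R) → 110[q2]□
Step 4: δ(q2, □) = (q2, 0, L) → 11[q2]00
Step 5: δ(q2, 0) = (q2, 0, L) → 1[q2]100

After 5 steps, the tape (ignoring leading/trailing blanks) is: 1100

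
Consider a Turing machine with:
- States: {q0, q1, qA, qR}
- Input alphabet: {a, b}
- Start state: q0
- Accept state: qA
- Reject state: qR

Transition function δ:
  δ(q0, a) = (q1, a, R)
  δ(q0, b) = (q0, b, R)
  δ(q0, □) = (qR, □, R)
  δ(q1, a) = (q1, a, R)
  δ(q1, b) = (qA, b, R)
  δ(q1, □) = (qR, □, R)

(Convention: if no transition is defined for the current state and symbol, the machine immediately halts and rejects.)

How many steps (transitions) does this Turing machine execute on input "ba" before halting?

Execution trace:
Initial: [q0]ba
Step 1: δ(q0, b) = (q0, b, R) → b[q0]a
Step 2: δ(q0, a) = (q1, a, R) → ba[q1]□
Step 3: δ(q1, □) = (qR, □, R) → ba□[qR]□

The machine reaches the reject state qR and halts.

The machine executed 3 steps before halting.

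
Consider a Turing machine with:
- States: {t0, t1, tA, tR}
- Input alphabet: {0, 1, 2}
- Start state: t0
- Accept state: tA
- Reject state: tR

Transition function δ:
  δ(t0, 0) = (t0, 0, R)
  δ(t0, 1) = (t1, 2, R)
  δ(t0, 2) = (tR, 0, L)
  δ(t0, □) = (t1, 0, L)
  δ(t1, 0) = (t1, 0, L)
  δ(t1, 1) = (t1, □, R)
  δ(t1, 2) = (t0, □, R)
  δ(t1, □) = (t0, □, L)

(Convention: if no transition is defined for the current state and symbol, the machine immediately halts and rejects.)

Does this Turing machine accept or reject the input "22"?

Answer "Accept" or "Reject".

Execution trace:
Initial: [t0]22
Step 1: δ(t0, 2) = (tR, 0, L) → [tR]□02

The machine reaches the reject state tR and halts.

Answer: Reject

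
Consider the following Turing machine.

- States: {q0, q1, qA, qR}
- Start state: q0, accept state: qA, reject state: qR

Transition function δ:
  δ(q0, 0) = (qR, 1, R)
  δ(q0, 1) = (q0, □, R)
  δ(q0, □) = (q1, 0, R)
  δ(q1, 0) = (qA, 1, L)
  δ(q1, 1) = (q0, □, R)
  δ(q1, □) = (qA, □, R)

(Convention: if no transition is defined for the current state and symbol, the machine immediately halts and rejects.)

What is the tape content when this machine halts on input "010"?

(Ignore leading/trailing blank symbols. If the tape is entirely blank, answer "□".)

Execution trace:
Initial: [q0]010
Step 1: δ(q0, 0) = (qR, 1, R) → 1[qR]10

The machine reaches the reject state qR and halts.

Final tape (ignoring leading/trailing blanks): 110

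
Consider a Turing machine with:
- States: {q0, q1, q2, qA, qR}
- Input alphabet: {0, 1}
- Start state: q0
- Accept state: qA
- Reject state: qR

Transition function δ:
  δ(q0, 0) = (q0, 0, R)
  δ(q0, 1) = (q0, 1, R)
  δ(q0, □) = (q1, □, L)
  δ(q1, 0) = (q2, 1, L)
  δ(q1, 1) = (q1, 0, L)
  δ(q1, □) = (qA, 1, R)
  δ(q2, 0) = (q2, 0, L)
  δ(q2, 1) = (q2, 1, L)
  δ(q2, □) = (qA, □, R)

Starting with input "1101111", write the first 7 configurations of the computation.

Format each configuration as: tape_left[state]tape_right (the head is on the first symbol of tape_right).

Transitions applied:
Step 1: δ(q0, 1) = (q0, 1, R)
Step 2: δ(q0, 1) = (q0, 1, R)
Step 3: δ(q0, 0) = (q0, 0, R)
Step 4: δ(q0, 1) = (q0, 1, R)
Step 5: δ(q0, 1) = (q0, 1, R)
Step 6: δ(q0, 1) = (q0, 1, R)

The first 7 configurations are:
[q0]1101111 ⊢ 1[q0]101111 ⊢ 11[q0]01111 ⊢ 110[q0]1111 ⊢ 1101[q0]111 ⊢ 11011[q0]11 ⊢ 110111[q0]1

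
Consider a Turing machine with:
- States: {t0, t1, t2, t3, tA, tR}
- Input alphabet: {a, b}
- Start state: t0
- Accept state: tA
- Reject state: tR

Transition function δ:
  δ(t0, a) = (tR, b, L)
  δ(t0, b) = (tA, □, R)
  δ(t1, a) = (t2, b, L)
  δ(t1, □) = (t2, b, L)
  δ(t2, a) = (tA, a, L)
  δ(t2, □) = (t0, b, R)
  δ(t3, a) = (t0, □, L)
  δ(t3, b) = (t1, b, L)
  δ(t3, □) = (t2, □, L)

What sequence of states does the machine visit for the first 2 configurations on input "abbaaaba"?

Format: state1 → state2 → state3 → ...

Execution trace:
Initial: [t0]abbaaaba
Step 1: δ(t0, a) = (tR, b, L) → [tR]□bbbaaaba

The machine reaches the reject state tR and halts.

State sequence: t0 → tR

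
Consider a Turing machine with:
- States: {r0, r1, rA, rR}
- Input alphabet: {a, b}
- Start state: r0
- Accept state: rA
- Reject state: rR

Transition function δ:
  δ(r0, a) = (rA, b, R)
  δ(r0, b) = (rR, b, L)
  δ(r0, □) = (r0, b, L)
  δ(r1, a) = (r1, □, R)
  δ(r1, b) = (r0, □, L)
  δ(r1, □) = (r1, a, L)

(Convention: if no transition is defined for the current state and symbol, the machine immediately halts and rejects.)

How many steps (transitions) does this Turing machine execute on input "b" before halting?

Execution trace:
Initial: [r0]b
Step 1: δ(r0, b) = (rR, b, L) → [rR]□b

The machine reaches the reject state rR and halts.

The machine executed 1 step before halting.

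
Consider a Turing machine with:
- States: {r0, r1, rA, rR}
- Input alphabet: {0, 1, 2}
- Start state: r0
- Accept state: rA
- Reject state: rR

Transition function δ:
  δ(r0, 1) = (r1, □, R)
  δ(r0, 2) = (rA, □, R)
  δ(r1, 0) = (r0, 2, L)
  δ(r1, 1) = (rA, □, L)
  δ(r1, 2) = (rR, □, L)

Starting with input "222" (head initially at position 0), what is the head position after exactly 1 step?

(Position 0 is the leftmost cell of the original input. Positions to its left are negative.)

Execution trace (head position shown):
Step 0: [r0]222  (head at position 0)
Step 1: move right → □[rA]22  (head at position 1)

After 1 step, the head is at position 1.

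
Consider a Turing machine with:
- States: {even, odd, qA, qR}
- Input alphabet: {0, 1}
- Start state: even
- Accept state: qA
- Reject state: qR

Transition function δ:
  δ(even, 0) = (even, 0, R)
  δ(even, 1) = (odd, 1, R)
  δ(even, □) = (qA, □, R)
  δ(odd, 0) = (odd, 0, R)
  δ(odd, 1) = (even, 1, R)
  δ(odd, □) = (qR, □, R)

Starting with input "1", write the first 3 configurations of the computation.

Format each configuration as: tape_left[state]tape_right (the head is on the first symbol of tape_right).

Transitions applied:
Step 1: δ(even, 1) = (odd, 1, R)
Step 2: δ(odd, □) = (qR, □, R)

The first 3 configurations are:
[even]1 ⊢ 1[odd]□ ⊢ 1□[qR]□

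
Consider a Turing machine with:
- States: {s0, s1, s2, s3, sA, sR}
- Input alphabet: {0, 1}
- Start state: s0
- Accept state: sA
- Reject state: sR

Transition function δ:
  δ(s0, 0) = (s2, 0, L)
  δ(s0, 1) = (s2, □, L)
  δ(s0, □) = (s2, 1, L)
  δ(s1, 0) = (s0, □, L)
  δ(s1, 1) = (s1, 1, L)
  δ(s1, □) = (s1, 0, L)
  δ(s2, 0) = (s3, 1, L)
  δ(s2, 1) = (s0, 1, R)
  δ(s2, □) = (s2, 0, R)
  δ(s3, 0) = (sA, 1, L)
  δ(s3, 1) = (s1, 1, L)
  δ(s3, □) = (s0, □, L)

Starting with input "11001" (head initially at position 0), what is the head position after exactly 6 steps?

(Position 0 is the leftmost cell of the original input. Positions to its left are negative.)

Execution trace (head position shown):
Step 0: [s0]11001  (head at position 0)
Step 1: move left → [s2]□□1001  (head at position -1)
Step 2: move right → 0[s2]□1001  (head at position 0)
Step 3: move right → 00[s2]1001  (head at position 1)
Step 4: move right → 001[s0]001  (head at position 2)
Step 5: move left → 00[s2]1001  (head at position 1)
Step 6: move right → 001[s0]001  (head at position 2)

After 6 steps, the head is at position 2.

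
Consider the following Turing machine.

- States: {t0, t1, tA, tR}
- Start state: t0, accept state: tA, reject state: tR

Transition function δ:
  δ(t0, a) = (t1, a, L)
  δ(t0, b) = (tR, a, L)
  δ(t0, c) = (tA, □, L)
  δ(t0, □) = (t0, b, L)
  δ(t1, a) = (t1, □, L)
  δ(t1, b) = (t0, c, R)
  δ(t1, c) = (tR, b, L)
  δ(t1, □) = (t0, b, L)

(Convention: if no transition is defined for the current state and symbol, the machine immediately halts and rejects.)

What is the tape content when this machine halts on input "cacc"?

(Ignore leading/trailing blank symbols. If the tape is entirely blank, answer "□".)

Execution trace:
Initial: [t0]cacc
Step 1: δ(t0, c) = (tA, □, L) → [tA]□□acc

The machine reaches the accept state tA and halts.

Final tape (ignoring leading/trailing blanks): acc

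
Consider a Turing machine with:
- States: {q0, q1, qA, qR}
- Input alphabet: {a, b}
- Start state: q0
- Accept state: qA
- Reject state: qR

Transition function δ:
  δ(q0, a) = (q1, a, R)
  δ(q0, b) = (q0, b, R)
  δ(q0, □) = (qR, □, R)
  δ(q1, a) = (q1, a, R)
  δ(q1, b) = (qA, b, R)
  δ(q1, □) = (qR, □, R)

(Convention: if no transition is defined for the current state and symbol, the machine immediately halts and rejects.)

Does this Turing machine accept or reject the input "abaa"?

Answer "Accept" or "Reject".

Execution trace:
Initial: [q0]abaa
Step 1: δ(q0, a) = (q1, a, R) → a[q1]baa
Step 2: δ(q1, b) = (qA, b, R) → ab[qA]aa

The machine reaches the accept state qA and halts.

Answer: Accept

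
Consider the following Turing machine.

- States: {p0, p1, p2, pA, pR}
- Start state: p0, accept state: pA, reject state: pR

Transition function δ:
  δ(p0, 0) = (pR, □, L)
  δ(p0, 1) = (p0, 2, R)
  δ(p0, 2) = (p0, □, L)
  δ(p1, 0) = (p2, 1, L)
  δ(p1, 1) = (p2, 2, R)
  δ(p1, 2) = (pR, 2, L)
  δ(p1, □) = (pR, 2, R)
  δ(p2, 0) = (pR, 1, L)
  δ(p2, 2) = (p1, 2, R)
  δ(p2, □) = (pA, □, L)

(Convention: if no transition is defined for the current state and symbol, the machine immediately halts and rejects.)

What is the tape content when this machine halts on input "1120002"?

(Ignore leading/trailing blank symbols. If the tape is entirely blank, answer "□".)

Execution trace:
Initial: [p0]1120002
Step 1: δ(p0, 1) = (p0, 2, R) → 2[p0]120002
Step 2: δ(p0, 1) = (p0, 2, R) → 22[p0]20002
Step 3: δ(p0, 2) = (p0, □, L) → 2[p0]2□0002
Step 4: δ(p0, 2) = (p0, □, L) → [p0]2□□0002
Step 5: δ(p0, 2) = (p0, □, L) → [p0]□□□□0002

No transition is defined for δ(p0, □). By convention the machine halts and rejects.

Final tape (ignoring leading/trailing blanks): 0002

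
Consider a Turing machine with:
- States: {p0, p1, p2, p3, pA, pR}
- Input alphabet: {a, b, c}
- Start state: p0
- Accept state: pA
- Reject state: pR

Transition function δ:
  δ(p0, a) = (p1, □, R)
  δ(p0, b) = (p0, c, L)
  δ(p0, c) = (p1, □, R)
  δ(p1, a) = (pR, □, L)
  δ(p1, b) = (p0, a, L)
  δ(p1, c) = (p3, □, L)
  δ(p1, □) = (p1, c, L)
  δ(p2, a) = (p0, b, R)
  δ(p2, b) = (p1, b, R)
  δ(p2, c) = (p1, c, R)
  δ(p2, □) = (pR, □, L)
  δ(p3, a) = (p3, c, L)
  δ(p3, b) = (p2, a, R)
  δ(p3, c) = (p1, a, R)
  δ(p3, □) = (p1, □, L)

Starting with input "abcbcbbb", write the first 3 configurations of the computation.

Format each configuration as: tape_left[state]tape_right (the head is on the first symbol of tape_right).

Transitions applied:
Step 1: δ(p0, a) = (p1, □, R)
Step 2: δ(p1, b) = (p0, a, L)

The first 3 configurations are:
[p0]abcbcbbb ⊢ □[p1]bcbcbbb ⊢ [p0]□acbcbbb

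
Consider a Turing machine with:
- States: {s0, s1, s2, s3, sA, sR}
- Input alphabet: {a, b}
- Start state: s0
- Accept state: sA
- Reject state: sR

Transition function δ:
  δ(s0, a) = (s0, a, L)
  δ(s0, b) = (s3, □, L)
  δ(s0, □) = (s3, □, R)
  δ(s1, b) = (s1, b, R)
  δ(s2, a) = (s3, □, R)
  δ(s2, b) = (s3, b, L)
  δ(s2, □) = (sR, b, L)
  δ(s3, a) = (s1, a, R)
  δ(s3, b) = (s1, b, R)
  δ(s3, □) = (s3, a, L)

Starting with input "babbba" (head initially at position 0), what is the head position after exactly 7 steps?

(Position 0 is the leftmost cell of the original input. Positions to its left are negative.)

Execution trace (head position shown):
Step 0: [s0]babbba  (head at position 0)
Step 1: move left → [s3]□□abbba  (head at position -1)
Step 2: move left → [s3]□a□abbba  (head at position -2)
Step 3: move left → [s3]□aa□abbba  (head at position -3)
Step 4: move left → [s3]□aaa□abbba  (head at position -4)
Step 5: move left → [s3]□aaaa□abbba  (head at position -5)
Step 6: move left → [s3]□aaaaa□abbba  (head at position -6)
Step 7: move left → [s3]□aaaaaa□abbba  (head at position -7)

After 7 steps, the head is at position -7.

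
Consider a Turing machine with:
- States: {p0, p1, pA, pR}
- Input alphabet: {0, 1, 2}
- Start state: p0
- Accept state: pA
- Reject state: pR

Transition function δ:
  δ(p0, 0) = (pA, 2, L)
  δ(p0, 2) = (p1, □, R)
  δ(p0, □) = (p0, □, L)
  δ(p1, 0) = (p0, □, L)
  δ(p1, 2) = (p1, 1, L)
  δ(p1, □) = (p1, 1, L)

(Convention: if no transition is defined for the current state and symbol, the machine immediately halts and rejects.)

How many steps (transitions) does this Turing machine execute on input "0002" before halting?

Execution trace:
Initial: [p0]0002
Step 1: δ(p0, 0) = (pA, 2, L) → [pA]□2002

The machine reaches the accept state pA and halts.

The machine executed 1 step before halting.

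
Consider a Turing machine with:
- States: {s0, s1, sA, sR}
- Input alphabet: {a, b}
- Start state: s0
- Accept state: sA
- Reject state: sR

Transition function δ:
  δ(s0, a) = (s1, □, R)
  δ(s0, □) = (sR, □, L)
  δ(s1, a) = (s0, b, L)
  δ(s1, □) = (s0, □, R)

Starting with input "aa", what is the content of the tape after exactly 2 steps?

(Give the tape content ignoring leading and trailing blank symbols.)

Execution trace:
Initial: [s0]aa
Step 1: δ(s0, a) = (s1, □, R) → □[s1]a
Step 2: δ(s1, a) = (s0, b, L) → [s0]□b

After 2 steps, the tape (ignoring leading/trailing blanks) is: b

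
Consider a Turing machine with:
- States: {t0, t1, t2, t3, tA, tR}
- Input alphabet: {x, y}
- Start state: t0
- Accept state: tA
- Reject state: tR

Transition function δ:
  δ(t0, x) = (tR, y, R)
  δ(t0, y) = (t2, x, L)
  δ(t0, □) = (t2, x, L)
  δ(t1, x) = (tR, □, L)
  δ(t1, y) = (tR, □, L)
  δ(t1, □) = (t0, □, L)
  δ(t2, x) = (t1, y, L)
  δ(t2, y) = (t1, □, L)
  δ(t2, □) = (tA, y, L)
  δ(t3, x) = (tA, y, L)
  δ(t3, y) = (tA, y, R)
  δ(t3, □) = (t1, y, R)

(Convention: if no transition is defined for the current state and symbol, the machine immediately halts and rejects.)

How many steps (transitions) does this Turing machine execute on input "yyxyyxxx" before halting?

Execution trace:
Initial: [t0]yyxyyxxx
Step 1: δ(t0, y) = (t2, x, L) → [t2]□xyxyyxxx
Step 2: δ(t2, □) = (tA, y, L) → [tA]□yxyxyyxxx

The machine reaches the accept state tA and halts.

The machine executed 2 steps before halting.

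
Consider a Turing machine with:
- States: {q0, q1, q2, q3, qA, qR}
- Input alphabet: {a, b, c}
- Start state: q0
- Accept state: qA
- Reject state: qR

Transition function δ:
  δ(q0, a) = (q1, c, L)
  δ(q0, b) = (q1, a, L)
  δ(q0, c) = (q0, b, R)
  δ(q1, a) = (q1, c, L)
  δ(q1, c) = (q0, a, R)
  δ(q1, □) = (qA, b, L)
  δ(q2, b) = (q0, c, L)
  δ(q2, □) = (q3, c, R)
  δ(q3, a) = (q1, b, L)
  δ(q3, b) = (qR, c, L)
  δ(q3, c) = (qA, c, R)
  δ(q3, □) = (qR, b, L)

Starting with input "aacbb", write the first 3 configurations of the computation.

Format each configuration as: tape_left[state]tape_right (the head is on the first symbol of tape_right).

Transitions applied:
Step 1: δ(q0, a) = (q1, c, L)
Step 2: δ(q1, □) = (qA, b, L)

The first 3 configurations are:
[q0]aacbb ⊢ [q1]□cacbb ⊢ [qA]□bcacbb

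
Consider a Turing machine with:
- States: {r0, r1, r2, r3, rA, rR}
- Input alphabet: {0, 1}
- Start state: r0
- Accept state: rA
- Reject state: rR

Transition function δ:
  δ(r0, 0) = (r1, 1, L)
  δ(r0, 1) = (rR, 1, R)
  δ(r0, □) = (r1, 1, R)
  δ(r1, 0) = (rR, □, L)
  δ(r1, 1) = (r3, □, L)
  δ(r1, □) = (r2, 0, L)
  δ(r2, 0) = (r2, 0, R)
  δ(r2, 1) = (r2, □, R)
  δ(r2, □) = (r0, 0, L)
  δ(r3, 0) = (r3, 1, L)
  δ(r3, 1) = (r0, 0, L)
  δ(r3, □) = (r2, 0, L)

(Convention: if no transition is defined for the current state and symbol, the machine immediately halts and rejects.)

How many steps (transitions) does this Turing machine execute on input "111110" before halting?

Execution trace:
Initial: [r0]111110
Step 1: δ(r0, 1) = (rR, 1, R) → 1[rR]11110

The machine reaches the reject state rR and halts.

The machine executed 1 step before halting.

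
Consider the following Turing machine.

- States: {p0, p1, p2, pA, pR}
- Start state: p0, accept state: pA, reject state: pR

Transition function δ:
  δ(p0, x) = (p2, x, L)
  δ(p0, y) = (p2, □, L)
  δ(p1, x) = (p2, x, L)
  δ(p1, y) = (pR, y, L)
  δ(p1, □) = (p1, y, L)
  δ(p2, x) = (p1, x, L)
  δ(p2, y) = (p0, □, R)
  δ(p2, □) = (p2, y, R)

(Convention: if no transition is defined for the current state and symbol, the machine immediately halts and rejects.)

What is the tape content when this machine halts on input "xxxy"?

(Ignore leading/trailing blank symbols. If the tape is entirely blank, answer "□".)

Execution trace:
Initial: [p0]xxxy
Step 1: δ(p0, x) = (p2, x, L) → [p2]□xxxy
Step 2: δ(p2, □) = (p2, y, R) → y[p2]xxxy
Step 3: δ(p2, x) = (p1, x, L) → [p1]yxxxy
Step 4: δ(p1, y) = (pR, y, L) → [pR]□yxxxy

The machine reaches the reject state pR and halts.

Final tape (ignoring leading/trailing blanks): yxxxy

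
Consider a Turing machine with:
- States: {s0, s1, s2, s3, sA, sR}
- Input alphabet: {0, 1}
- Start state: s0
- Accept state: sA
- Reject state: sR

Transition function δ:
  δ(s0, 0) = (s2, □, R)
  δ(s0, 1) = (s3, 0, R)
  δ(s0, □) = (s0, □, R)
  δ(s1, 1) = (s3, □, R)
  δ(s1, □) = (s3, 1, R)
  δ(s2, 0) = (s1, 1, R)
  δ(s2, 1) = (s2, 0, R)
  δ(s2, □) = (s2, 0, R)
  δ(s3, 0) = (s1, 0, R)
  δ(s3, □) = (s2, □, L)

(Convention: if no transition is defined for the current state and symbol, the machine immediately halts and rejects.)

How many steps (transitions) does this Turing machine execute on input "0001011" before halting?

Execution trace:
Initial: [s0]0001011
Step 1: δ(s0, 0) = (s2, □, R) → □[s2]001011
Step 2: δ(s2, 0) = (s1, 1, R) → □1[s1]01011

No transition is defined for δ(s1, 0). By convention the machine halts and rejects.

The machine executed 2 steps before halting.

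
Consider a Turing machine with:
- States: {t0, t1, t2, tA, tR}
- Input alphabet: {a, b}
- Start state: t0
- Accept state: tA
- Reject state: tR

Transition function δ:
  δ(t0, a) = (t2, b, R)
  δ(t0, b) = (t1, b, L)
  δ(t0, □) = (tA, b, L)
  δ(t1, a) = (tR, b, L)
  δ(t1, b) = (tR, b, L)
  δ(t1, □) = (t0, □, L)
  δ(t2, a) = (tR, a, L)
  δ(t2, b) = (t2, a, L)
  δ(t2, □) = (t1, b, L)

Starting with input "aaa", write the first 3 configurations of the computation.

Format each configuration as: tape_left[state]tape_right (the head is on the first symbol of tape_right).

Transitions applied:
Step 1: δ(t0, a) = (t2, b, R)
Step 2: δ(t2, a) = (tR, a, L)

The first 3 configurations are:
[t0]aaa ⊢ b[t2]aa ⊢ [tR]baa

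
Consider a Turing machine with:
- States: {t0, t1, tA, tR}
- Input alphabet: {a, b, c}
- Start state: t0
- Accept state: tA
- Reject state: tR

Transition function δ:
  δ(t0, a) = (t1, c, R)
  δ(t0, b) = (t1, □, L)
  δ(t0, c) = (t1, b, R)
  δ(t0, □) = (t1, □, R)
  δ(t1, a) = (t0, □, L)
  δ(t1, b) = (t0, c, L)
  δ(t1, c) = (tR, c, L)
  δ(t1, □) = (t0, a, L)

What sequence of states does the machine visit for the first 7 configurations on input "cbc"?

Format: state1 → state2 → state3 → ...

Execution trace:
Initial: [t0]cbc
Step 1: δ(t0, c) = (t1, b, R) → b[t1]bc
Step 2: δ(t1, b) = (t0, c, L) → [t0]bcc
Step 3: δ(t0, b) = (t1, □, L) → [t1]□□cc
Step 4: δ(t1, □) = (t0, a, L) → [t0]□a□cc
Step 5: δ(t0, □) = (t1, □, R) → □[t1]a□cc
Step 6: δ(t1, a) = (t0, □, L) → [t0]□□□cc

State sequence: t0 → t1 → t0 → t1 → t0 → t1 → t0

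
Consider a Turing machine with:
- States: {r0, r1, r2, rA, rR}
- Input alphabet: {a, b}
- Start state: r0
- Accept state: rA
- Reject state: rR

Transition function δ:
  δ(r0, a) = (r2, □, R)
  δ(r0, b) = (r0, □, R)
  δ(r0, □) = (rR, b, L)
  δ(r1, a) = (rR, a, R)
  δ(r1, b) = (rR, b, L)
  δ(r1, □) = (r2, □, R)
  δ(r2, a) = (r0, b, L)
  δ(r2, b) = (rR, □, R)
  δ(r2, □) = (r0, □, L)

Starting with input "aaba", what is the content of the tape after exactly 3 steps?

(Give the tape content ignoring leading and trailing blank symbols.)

Execution trace:
Initial: [r0]aaba
Step 1: δ(r0, a) = (r2, □, R) → □[r2]aba
Step 2: δ(r2, a) = (r0, b, L) → [r0]□bba
Step 3: δ(r0, □) = (rR, b, L) → [rR]□bbba

The machine reaches the reject state rR and halts.

After 3 steps, the tape (ignoring leading/trailing blanks) is: bbba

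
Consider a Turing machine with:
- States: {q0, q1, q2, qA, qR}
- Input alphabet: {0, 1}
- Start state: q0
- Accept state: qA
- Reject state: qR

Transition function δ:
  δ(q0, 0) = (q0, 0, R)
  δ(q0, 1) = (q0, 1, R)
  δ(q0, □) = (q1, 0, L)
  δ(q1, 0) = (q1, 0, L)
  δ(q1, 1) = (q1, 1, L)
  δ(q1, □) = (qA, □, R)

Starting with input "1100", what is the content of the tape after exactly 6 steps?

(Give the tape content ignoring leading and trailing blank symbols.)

Execution trace:
Initial: [q0]1100
Step 1: δ(q0, 1) = (q0, 1, R) → 1[q0]100
Step 2: δ(q0, 1) = (q0, 1, R) → 11[q0]00
Step 3: δ(q0, 0) = (q0, 0, R) → 110[q0]0
Step 4: δ(q0, 0) = (q0, 0, R) → 1100[q0]□
Step 5: δ(q0, □) = (q1, 0, L) → 110[q1]00
Step 6: δ(q1, 0) = (q1, 0, L) → 11[q1]000

After 6 steps, the tape (ignoring leading/trailing blanks) is: 11000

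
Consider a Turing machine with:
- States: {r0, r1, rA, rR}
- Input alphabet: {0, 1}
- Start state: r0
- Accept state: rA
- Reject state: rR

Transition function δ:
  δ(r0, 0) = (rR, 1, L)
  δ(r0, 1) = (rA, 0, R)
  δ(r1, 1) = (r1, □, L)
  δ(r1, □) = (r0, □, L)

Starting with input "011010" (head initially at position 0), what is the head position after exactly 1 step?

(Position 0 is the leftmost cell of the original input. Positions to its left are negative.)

Execution trace (head position shown):
Step 0: [r0]011010  (head at position 0)
Step 1: move left → [rR]□111010  (head at position -1)

After 1 step, the head is at position -1.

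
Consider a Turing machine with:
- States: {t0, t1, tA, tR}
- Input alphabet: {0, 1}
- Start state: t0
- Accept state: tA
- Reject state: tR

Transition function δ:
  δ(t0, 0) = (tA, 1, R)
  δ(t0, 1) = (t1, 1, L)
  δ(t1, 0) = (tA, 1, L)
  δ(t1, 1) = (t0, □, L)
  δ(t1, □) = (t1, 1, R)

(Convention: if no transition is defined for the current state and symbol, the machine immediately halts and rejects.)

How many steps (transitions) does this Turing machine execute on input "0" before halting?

Execution trace:
Initial: [t0]0
Step 1: δ(t0, 0) = (tA, 1, R) → 1[tA]□

The machine reaches the accept state tA and halts.

The machine executed 1 step before halting.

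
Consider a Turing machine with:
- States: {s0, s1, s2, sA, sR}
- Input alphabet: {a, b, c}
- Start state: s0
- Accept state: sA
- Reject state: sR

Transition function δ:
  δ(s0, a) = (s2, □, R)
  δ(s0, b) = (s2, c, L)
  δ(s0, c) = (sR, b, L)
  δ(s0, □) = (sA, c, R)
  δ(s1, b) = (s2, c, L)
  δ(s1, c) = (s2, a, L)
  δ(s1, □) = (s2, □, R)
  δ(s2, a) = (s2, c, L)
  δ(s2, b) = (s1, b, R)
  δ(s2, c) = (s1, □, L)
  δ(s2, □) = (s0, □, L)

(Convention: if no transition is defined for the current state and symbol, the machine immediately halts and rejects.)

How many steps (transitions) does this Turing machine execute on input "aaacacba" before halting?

Execution trace:
Initial: [s0]aaacacba
Step 1: δ(s0, a) = (s2, □, R) → □[s2]aacacba
Step 2: δ(s2, a) = (s2, c, L) → [s2]□cacacba
Step 3: δ(s2, □) = (s0, □, L) → [s0]□□cacacba
Step 4: δ(s0, □) = (sA, c, R) → c[sA]□cacacba

The machine reaches the accept state sA and halts.

The machine executed 4 steps before halting.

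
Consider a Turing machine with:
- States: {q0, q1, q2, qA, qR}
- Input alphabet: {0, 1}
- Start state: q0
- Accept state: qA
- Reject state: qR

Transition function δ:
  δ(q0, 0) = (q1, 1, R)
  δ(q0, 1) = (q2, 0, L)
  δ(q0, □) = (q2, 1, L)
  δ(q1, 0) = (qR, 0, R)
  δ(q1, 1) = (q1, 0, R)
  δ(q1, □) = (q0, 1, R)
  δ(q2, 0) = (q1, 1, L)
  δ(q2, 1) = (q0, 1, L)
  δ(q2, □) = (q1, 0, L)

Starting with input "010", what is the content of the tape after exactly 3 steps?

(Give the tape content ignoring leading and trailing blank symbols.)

Execution trace:
Initial: [q0]010
Step 1: δ(q0, 0) = (q1, 1, R) → 1[q1]10
Step 2: δ(q1, 1) = (q1, 0, R) → 10[q1]0
Step 3: δ(q1, 0) = (qR, 0, R) → 100[qR]□

The machine reaches the reject state qR and halts.

After 3 steps, the tape (ignoring leading/trailing blanks) is: 100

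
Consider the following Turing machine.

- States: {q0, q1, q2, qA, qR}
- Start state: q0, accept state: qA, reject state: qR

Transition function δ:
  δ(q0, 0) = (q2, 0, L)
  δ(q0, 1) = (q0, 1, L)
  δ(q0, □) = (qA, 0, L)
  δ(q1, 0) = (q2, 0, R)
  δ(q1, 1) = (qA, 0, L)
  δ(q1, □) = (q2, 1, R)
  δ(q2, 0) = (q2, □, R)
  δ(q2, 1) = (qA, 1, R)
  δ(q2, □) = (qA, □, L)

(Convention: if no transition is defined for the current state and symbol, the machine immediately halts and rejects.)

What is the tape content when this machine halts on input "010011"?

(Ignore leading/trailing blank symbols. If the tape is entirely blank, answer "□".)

Execution trace:
Initial: [q0]010011
Step 1: δ(q0, 0) = (q2, 0, L) → [q2]□010011
Step 2: δ(q2, □) = (qA, □, L) → [qA]□□010011

The machine reaches the accept state qA and halts.

Final tape (ignoring leading/trailing blanks): 010011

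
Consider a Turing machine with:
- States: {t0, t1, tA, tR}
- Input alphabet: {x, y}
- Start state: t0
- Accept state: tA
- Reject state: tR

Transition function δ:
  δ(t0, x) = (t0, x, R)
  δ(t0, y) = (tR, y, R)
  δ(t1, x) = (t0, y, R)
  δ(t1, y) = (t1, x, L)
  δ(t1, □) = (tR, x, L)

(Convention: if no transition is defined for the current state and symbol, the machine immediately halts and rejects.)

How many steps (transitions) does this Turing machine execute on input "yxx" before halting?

Execution trace:
Initial: [t0]yxx
Step 1: δ(t0, y) = (tR, y, R) → y[tR]xx

The machine reaches the reject state tR and halts.

The machine executed 1 step before halting.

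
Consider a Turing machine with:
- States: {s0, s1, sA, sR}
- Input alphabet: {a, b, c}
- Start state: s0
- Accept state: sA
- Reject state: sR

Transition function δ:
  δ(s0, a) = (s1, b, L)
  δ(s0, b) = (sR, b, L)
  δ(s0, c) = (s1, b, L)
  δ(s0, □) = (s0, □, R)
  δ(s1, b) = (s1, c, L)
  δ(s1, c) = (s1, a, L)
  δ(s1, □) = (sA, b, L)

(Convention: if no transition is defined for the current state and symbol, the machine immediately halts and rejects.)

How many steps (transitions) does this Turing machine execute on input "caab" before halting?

Execution trace:
Initial: [s0]caab
Step 1: δ(s0, c) = (s1, b, L) → [s1]□baab
Step 2: δ(s1, □) = (sA, b, L) → [sA]□bbaab

The machine reaches the accept state sA and halts.

The machine executed 2 steps before halting.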